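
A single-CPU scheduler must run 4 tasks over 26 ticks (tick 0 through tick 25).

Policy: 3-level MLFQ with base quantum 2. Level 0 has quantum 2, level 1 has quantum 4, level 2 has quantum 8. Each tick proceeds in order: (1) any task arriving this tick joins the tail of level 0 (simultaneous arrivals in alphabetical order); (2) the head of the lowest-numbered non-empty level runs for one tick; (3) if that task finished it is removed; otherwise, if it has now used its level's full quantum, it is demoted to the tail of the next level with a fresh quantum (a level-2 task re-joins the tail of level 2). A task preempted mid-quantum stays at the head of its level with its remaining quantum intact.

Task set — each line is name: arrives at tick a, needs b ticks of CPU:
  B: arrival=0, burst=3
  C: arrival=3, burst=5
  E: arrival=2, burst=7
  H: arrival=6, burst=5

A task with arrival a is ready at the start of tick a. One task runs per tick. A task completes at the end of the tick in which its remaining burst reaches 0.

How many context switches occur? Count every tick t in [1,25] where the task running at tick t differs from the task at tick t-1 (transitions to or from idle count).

t=0: L0/L1/L2 = B/-/- → run B
t=1: L0/L1/L2 = B/-/- → run B
t=2: L0/L1/L2 = E/B/- → run E
t=3: L0/L1/L2 = EC/B/- → run E
t=4: L0/L1/L2 = C/BE/- → run C
t=5: L0/L1/L2 = C/BE/- → run C
t=6: L0/L1/L2 = H/BEC/- → run H
t=7: L0/L1/L2 = H/BEC/- → run H
t=8: L0/L1/L2 = -/BECH/- → run B
t=9: L0/L1/L2 = -/ECH/- → run E
t=10: L0/L1/L2 = -/ECH/- → run E
t=11: L0/L1/L2 = -/ECH/- → run E
t=12: L0/L1/L2 = -/ECH/- → run E
t=13: L0/L1/L2 = -/CH/E → run C
t=14: L0/L1/L2 = -/CH/E → run C
t=15: L0/L1/L2 = -/CH/E → run C
t=16: L0/L1/L2 = -/H/E → run H
t=17: L0/L1/L2 = -/H/E → run H
t=18: L0/L1/L2 = -/H/E → run H
t=19: L0/L1/L2 = -/-/E → run E
t=20: (idle)
t=21: (idle)
t=22: (idle)
t=23: (idle)
t=24: (idle)
t=25: (idle)

context switches = 9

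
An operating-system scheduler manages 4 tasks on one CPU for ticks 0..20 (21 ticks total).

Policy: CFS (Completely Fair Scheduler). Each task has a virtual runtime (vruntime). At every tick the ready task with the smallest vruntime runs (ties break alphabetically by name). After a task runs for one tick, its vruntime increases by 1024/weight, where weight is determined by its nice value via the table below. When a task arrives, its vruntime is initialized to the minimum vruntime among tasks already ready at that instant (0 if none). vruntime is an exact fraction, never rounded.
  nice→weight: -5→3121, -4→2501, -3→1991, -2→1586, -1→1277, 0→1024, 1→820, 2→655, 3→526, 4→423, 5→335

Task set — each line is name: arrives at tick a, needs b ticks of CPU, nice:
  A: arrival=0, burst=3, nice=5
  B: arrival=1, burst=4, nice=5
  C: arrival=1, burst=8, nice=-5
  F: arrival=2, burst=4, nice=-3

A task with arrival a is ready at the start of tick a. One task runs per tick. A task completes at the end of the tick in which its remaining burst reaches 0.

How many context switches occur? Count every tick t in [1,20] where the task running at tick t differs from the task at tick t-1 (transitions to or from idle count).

context switches = 13

t=0: vr[A=0] → run A
t=1: vr[A=1024/335 B=1024/335 C=1024/335] → run A
t=2: vr[A=2048/335 B=1024/335 C=1024/335 F=1024/335] → run B
t=3: vr[A=2048/335 B=2048/335 C=1024/335 F=1024/335] → run C
t=4: vr[A=2048/335 B=2048/335 C=3538944/1045535 F=1024/335] → run F
t=5: vr[A=2048/335 B=2048/335 C=3538944/1045535 F=2381824/666985] → run C
t=6: vr[A=2048/335 B=2048/335 C=3881984/1045535 F=2381824/666985] → run F
t=7: vr[A=2048/335 B=2048/335 C=3881984/1045535 F=2724864/666985] → run C
t=8: vr[A=2048/335 B=2048/335 C=4225024/1045535 F=2724864/666985] → run C
t=9: vr[A=2048/335 B=2048/335 C=4568064/1045535 F=2724864/666985] → run F
t=10: vr[A=2048/335 B=2048/335 C=4568064/1045535 F=3067904/666985] → run C
t=11: vr[A=2048/335 B=2048/335 C=4911104/1045535 F=3067904/666985] → run F
t=12: vr[A=2048/335 B=2048/335 C=4911104/1045535] → run C
t=13: vr[A=2048/335 B=2048/335 C=5254144/1045535] → run C
t=14: vr[A=2048/335 B=2048/335 C=5597184/1045535] → run C
t=15: vr[A=2048/335 B=2048/335] → run A
t=16: vr[B=2048/335] → run B
t=17: vr[B=3072/335] → run B
t=18: vr[B=4096/335] → run B
t=19: (idle)
t=20: (idle)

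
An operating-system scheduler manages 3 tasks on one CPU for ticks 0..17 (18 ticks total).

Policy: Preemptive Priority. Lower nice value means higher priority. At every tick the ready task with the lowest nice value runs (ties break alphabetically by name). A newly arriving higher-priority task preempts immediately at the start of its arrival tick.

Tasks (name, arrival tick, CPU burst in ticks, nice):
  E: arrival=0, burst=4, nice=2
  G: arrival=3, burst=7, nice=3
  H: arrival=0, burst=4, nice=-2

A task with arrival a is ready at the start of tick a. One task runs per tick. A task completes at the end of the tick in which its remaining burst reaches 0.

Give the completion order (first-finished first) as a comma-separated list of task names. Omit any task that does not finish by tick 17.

t=0: ready={E,H} → run H
t=1: ready={E,H} → run H
t=2: ready={E,H} → run H
t=3: ready={E,G,H} → run H
t=4: ready={E,G} → run E
t=5: ready={E,G} → run E
t=6: ready={E,G} → run E
t=7: ready={E,G} → run E
t=8: ready={G} → run G
t=9: ready={G} → run G
t=10: ready={G} → run G
t=11: ready={G} → run G
t=12: ready={G} → run G
t=13: ready={G} → run G
t=14: ready={G} → run G
t=15: (idle)
t=16: (idle)
t=17: (idle)

completion order = H, E, G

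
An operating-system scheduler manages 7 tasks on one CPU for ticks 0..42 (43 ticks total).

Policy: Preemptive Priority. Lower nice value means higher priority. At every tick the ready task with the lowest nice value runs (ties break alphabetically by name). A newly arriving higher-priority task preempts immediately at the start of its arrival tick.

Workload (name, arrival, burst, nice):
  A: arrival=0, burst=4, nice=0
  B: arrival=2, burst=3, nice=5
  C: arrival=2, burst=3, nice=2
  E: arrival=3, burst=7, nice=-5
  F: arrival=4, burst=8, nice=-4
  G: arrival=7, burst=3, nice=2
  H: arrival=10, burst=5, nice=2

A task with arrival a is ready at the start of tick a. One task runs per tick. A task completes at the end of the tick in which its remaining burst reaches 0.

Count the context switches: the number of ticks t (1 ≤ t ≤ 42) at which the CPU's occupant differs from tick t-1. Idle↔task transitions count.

t=0: ready={A} → run A
t=1: ready={A} → run A
t=2: ready={A,B,C} → run A
t=3: ready={A,B,C,E} → run E
t=4: ready={A,B,C,E,F} → run E
t=5: ready={A,B,C,E,F} → run E
t=6: ready={A,B,C,E,F} → run E
t=7: ready={A,B,C,E,F,G} → run E
t=8: ready={A,B,C,E,F,G} → run E
t=9: ready={A,B,C,E,F,G} → run E
t=10: ready={A,B,C,F,G,H} → run F
t=11: ready={A,B,C,F,G,H} → run F
t=12: ready={A,B,C,F,G,H} → run F
t=13: ready={A,B,C,F,G,H} → run F
t=14: ready={A,B,C,F,G,H} → run F
t=15: ready={A,B,C,F,G,H} → run F
t=16: ready={A,B,C,F,G,H} → run F
t=17: ready={A,B,C,F,G,H} → run F
t=18: ready={A,B,C,G,H} → run A
t=19: ready={B,C,G,H} → run C
t=20: ready={B,C,G,H} → run C
t=21: ready={B,C,G,H} → run C
t=22: ready={B,G,H} → run G
t=23: ready={B,G,H} → run G
t=24: ready={B,G,H} → run G
t=25: ready={B,H} → run H
t=26: ready={B,H} → run H
t=27: ready={B,H} → run H
t=28: ready={B,H} → run H
t=29: ready={B,H} → run H
t=30: ready={B} → run B
t=31: ready={B} → run B
t=32: ready={B} → run B
t=33: (idle)
t=34: (idle)
t=35: (idle)
t=36: (idle)
t=37: (idle)
t=38: (idle)
t=39: (idle)
t=40: (idle)
t=41: (idle)
t=42: (idle)

context switches = 8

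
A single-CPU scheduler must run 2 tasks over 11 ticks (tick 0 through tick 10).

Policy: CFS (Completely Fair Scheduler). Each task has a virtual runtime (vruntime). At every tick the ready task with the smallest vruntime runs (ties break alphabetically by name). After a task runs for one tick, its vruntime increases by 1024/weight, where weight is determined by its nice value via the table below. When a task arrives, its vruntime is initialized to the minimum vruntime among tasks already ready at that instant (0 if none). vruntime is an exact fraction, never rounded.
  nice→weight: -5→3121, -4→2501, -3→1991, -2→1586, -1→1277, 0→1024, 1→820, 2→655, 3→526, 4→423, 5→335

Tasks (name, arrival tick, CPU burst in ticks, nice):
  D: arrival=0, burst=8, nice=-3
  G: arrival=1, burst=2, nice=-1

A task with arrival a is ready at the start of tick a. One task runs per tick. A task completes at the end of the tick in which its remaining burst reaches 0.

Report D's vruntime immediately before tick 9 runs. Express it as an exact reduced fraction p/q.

vruntime(D, start of tick 9) = 7168/1991

t=0: vr[D=0] → run D
t=1: vr[D=1024/1991 G=1024/1991] → run D
t=2: vr[D=2048/1991 G=1024/1991] → run G
t=3: vr[D=2048/1991 G=3346432/2542507] → run D
t=4: vr[D=3072/1991 G=3346432/2542507] → run G
t=5: vr[D=3072/1991] → run D
t=6: vr[D=4096/1991] → run D
t=7: vr[D=5120/1991] → run D
t=8: vr[D=6144/1991] → run D
t=9: vr[D=7168/1991] → run D
t=10: (idle)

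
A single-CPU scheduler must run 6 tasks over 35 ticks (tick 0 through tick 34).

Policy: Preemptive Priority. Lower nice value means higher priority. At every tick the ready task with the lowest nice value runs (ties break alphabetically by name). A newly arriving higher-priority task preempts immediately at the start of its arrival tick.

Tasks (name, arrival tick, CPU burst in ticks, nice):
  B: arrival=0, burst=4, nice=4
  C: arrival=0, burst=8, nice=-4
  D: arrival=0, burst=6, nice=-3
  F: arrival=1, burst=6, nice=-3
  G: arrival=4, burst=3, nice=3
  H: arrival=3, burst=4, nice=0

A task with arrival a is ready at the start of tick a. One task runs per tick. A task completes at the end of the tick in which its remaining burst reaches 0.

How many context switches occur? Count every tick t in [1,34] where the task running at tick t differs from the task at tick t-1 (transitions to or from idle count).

context switches = 6

t=0: ready={B,C,D} → run C
t=1: ready={B,C,D,F} → run C
t=2: ready={B,C,D,F} → run C
t=3: ready={B,C,D,F,H} → run C
t=4: ready={B,C,D,F,G,H} → run C
t=5: ready={B,C,D,F,G,H} → run C
t=6: ready={B,C,D,F,G,H} → run C
t=7: ready={B,C,D,F,G,H} → run C
t=8: ready={B,D,F,G,H} → run D
t=9: ready={B,D,F,G,H} → run D
t=10: ready={B,D,F,G,H} → run D
t=11: ready={B,D,F,G,H} → run D
t=12: ready={B,D,F,G,H} → run D
t=13: ready={B,D,F,G,H} → run D
t=14: ready={B,F,G,H} → run F
t=15: ready={B,F,G,H} → run F
t=16: ready={B,F,G,H} → run F
t=17: ready={B,F,G,H} → run F
t=18: ready={B,F,G,H} → run F
t=19: ready={B,F,G,H} → run F
t=20: ready={B,G,H} → run H
t=21: ready={B,G,H} → run H
t=22: ready={B,G,H} → run H
t=23: ready={B,G,H} → run H
t=24: ready={B,G} → run G
t=25: ready={B,G} → run G
t=26: ready={B,G} → run G
t=27: ready={B} → run B
t=28: ready={B} → run B
t=29: ready={B} → run B
t=30: ready={B} → run B
t=31: (idle)
t=32: (idle)
t=33: (idle)
t=34: (idle)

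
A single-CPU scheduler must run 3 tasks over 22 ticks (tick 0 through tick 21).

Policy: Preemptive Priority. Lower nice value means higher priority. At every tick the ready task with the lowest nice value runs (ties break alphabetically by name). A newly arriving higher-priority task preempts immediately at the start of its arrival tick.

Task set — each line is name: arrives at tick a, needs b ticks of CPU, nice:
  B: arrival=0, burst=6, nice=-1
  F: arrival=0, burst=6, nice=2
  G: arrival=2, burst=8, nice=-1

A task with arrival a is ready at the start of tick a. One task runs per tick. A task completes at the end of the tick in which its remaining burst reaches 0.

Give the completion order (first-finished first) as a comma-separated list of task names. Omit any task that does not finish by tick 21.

completion order = B, G, F

t=0: ready={B,F} → run B
t=1: ready={B,F} → run B
t=2: ready={B,F,G} → run B
t=3: ready={B,F,G} → run B
t=4: ready={B,F,G} → run B
t=5: ready={B,F,G} → run B
t=6: ready={F,G} → run G
t=7: ready={F,G} → run G
t=8: ready={F,G} → run G
t=9: ready={F,G} → run G
t=10: ready={F,G} → run G
t=11: ready={F,G} → run G
t=12: ready={F,G} → run G
t=13: ready={F,G} → run G
t=14: ready={F} → run F
t=15: ready={F} → run F
t=16: ready={F} → run F
t=17: ready={F} → run F
t=18: ready={F} → run F
t=19: ready={F} → run F
t=20: (idle)
t=21: (idle)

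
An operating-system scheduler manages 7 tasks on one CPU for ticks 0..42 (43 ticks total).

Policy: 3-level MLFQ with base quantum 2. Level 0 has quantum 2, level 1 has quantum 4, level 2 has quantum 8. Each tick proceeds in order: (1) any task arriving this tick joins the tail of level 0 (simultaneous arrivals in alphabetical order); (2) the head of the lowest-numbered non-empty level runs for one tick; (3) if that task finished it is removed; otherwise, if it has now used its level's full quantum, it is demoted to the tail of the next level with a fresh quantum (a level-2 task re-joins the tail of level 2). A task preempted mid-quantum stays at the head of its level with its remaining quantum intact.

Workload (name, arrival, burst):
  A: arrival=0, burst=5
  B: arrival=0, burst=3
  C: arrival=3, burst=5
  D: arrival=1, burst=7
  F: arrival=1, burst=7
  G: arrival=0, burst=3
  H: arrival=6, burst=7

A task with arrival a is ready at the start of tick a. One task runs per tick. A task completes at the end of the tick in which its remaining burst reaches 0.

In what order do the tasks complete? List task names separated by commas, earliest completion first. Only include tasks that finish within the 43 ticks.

t=0: L0/L1/L2 = ABG/-/- → run A
t=1: L0/L1/L2 = ABGDF/-/- → run A
t=2: L0/L1/L2 = BGDF/A/- → run B
t=3: L0/L1/L2 = BGDFC/A/- → run B
t=4: L0/L1/L2 = GDFC/AB/- → run G
t=5: L0/L1/L2 = GDFC/AB/- → run G
t=6: L0/L1/L2 = DFCH/ABG/- → run D
t=7: L0/L1/L2 = DFCH/ABG/- → run D
t=8: L0/L1/L2 = FCH/ABGD/- → run F
t=9: L0/L1/L2 = FCH/ABGD/- → run F
t=10: L0/L1/L2 = CH/ABGDF/- → run C
t=11: L0/L1/L2 = CH/ABGDF/- → run C
t=12: L0/L1/L2 = H/ABGDFC/- → run H
t=13: L0/L1/L2 = H/ABGDFC/- → run H
t=14: L0/L1/L2 = -/ABGDFCH/- → run A
t=15: L0/L1/L2 = -/ABGDFCH/- → run A
t=16: L0/L1/L2 = -/ABGDFCH/- → run A
t=17: L0/L1/L2 = -/BGDFCH/- → run B
t=18: L0/L1/L2 = -/GDFCH/- → run G
t=19: L0/L1/L2 = -/DFCH/- → run D
t=20: L0/L1/L2 = -/DFCH/- → run D
t=21: L0/L1/L2 = -/DFCH/- → run D
t=22: L0/L1/L2 = -/DFCH/- → run D
t=23: L0/L1/L2 = -/FCH/D → run F
t=24: L0/L1/L2 = -/FCH/D → run F
t=25: L0/L1/L2 = -/FCH/D → run F
t=26: L0/L1/L2 = -/FCH/D → run F
t=27: L0/L1/L2 = -/CH/DF → run C
t=28: L0/L1/L2 = -/CH/DF → run C
t=29: L0/L1/L2 = -/CH/DF → run C
t=30: L0/L1/L2 = -/H/DF → run H
t=31: L0/L1/L2 = -/H/DF → run H
t=32: L0/L1/L2 = -/H/DF → run H
t=33: L0/L1/L2 = -/H/DF → run H
t=34: L0/L1/L2 = -/-/DFH → run D
t=35: L0/L1/L2 = -/-/FH → run F
t=36: L0/L1/L2 = -/-/H → run H
t=37: (idle)
t=38: (idle)
t=39: (idle)
t=40: (idle)
t=41: (idle)
t=42: (idle)

completion order = A, B, G, C, D, F, H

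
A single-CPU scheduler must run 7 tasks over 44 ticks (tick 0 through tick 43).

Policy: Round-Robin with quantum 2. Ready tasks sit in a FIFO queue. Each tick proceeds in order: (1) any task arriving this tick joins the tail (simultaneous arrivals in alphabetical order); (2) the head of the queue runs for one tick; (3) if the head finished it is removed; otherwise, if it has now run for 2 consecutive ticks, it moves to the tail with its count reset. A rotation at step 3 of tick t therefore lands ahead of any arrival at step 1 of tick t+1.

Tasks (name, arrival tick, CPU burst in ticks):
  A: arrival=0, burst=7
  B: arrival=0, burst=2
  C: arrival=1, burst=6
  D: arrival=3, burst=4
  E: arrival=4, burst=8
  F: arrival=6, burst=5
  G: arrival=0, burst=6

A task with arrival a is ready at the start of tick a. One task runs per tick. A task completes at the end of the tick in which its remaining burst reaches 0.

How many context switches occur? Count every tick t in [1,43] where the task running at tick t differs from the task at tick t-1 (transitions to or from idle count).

t=0: queue=[A,B,G] q_used=0 → run A
t=1: queue=[A,B,G,C] q_used=1 → run A
t=2: queue=[B,G,C,A] q_used=0 → run B
t=3: queue=[B,G,C,A,D] q_used=1 → run B
t=4: queue=[G,C,A,D,E] q_used=0 → run G
t=5: queue=[G,C,A,D,E] q_used=1 → run G
t=6: queue=[C,A,D,E,G,F] q_used=0 → run C
t=7: queue=[C,A,D,E,G,F] q_used=1 → run C
t=8: queue=[A,D,E,G,F,C] q_used=0 → run A
t=9: queue=[A,D,E,G,F,C] q_used=1 → run A
t=10: queue=[D,E,G,F,C,A] q_used=0 → run D
t=11: queue=[D,E,G,F,C,A] q_used=1 → run D
t=12: queue=[E,G,F,C,A,D] q_used=0 → run E
t=13: queue=[E,G,F,C,A,D] q_used=1 → run E
t=14: queue=[G,F,C,A,D,E] q_used=0 → run G
t=15: queue=[G,F,C,A,D,E] q_used=1 → run G
t=16: queue=[F,C,A,D,E,G] q_used=0 → run F
t=17: queue=[F,C,A,D,E,G] q_used=1 → run F
t=18: queue=[C,A,D,E,G,F] q_used=0 → run C
t=19: queue=[C,A,D,E,G,F] q_used=1 → run C
t=20: queue=[A,D,E,G,F,C] q_used=0 → run A
t=21: queue=[A,D,E,G,F,C] q_used=1 → run A
t=22: queue=[D,E,G,F,C,A] q_used=0 → run D
t=23: queue=[D,E,G,F,C,A] q_used=1 → run D
t=24: queue=[E,G,F,C,A] q_used=0 → run E
t=25: queue=[E,G,F,C,A] q_used=1 → run E
t=26: queue=[G,F,C,A,E] q_used=0 → run G
t=27: queue=[G,F,C,A,E] q_used=1 → run G
t=28: queue=[F,C,A,E] q_used=0 → run F
t=29: queue=[F,C,A,E] q_used=1 → run F
t=30: queue=[C,A,E,F] q_used=0 → run C
t=31: queue=[C,A,E,F] q_used=1 → run C
t=32: queue=[A,E,F] q_used=0 → run A
t=33: queue=[E,F] q_used=0 → run E
t=34: queue=[E,F] q_used=1 → run E
t=35: queue=[F,E] q_used=0 → run F
t=36: queue=[E] q_used=0 → run E
t=37: queue=[E] q_used=1 → run E
t=38: (idle)
t=39: (idle)
t=40: (idle)
t=41: (idle)
t=42: (idle)
t=43: (idle)

context switches = 20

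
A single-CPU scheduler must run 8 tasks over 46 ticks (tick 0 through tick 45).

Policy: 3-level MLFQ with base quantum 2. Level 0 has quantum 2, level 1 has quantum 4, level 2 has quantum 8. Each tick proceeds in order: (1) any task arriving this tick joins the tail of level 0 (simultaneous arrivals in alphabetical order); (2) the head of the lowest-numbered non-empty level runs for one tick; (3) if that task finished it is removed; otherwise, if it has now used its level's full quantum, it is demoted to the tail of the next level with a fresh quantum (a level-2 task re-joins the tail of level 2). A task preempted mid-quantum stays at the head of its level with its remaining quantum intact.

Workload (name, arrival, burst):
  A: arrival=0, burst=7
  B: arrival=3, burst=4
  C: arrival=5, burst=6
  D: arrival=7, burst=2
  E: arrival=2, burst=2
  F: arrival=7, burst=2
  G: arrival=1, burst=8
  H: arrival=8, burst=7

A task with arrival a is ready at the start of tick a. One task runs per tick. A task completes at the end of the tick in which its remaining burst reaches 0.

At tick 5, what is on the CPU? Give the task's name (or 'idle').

t=0: L0/L1/L2 = A/-/- → run A
t=1: L0/L1/L2 = AG/-/- → run A
t=2: L0/L1/L2 = GE/A/- → run G
t=3: L0/L1/L2 = GEB/A/- → run G
t=4: L0/L1/L2 = EB/AG/- → run E
t=5: L0/L1/L2 = EBC/AG/- → run E
t=6: L0/L1/L2 = BC/AG/- → run B
t=7: L0/L1/L2 = BCDF/AG/- → run B
t=8: L0/L1/L2 = CDFH/AGB/- → run C
t=9: L0/L1/L2 = CDFH/AGB/- → run C
t=10: L0/L1/L2 = DFH/AGBC/- → run D
t=11: L0/L1/L2 = DFH/AGBC/- → run D
t=12: L0/L1/L2 = FH/AGBC/- → run F
t=13: L0/L1/L2 = FH/AGBC/- → run F
t=14: L0/L1/L2 = H/AGBC/- → run H
t=15: L0/L1/L2 = H/AGBC/- → run H
t=16: L0/L1/L2 = -/AGBCH/- → run A
t=17: L0/L1/L2 = -/AGBCH/- → run A
t=18: L0/L1/L2 = -/AGBCH/- → run A
t=19: L0/L1/L2 = -/AGBCH/- → run A
t=20: L0/L1/L2 = -/GBCH/A → run G
t=21: L0/L1/L2 = -/GBCH/A → run G
t=22: L0/L1/L2 = -/GBCH/A → run G
t=23: L0/L1/L2 = -/GBCH/A → run G
t=24: L0/L1/L2 = -/BCH/AG → run B
t=25: L0/L1/L2 = -/BCH/AG → run B
t=26: L0/L1/L2 = -/CH/AG → run C
t=27: L0/L1/L2 = -/CH/AG → run C
t=28: L0/L1/L2 = -/CH/AG → run C
t=29: L0/L1/L2 = -/CH/AG → run C
t=30: L0/L1/L2 = -/H/AG → run H
t=31: L0/L1/L2 = -/H/AG → run H
t=32: L0/L1/L2 = -/H/AG → run H
t=33: L0/L1/L2 = -/H/AG → run H
t=34: L0/L1/L2 = -/-/AGH → run A
t=35: L0/L1/L2 = -/-/GH → run G
t=36: L0/L1/L2 = -/-/GH → run G
t=37: L0/L1/L2 = -/-/H → run H
t=38: (idle)
t=39: (idle)
t=40: (idle)
t=41: (idle)
t=42: (idle)
t=43: (idle)
t=44: (idle)
t=45: (idle)

running at tick 5 = E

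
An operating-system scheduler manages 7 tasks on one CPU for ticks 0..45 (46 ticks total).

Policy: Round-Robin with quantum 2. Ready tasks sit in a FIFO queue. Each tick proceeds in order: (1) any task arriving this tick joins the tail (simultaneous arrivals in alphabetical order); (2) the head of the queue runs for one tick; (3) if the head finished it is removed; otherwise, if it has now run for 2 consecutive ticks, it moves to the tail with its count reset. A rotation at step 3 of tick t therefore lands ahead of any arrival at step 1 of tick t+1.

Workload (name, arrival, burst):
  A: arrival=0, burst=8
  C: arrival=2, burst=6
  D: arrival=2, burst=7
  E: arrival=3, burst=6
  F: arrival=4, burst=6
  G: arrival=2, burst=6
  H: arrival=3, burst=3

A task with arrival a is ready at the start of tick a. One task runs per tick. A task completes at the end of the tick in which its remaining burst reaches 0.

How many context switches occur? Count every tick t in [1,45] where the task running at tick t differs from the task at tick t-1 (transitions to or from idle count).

t=0: queue=[A] q_used=0 → run A
t=1: queue=[A] q_used=1 → run A
t=2: queue=[A,C,D,G] q_used=0 → run A
t=3: queue=[A,C,D,G,E,H] q_used=1 → run A
t=4: queue=[C,D,G,E,H,A,F] q_used=0 → run C
t=5: queue=[C,D,G,E,H,A,F] q_used=1 → run C
t=6: queue=[D,G,E,H,A,F,C] q_used=0 → run D
t=7: queue=[D,G,E,H,A,F,C] q_used=1 → run D
t=8: queue=[G,E,H,A,F,C,D] q_used=0 → run G
t=9: queue=[G,E,H,A,F,C,D] q_used=1 → run G
t=10: queue=[E,H,A,F,C,D,G] q_used=0 → run E
t=11: queue=[E,H,A,F,C,D,G] q_used=1 → run E
t=12: queue=[H,A,F,C,D,G,E] q_used=0 → run H
t=13: queue=[H,A,F,C,D,G,E] q_used=1 → run H
t=14: queue=[A,F,C,D,G,E,H] q_used=0 → run A
t=15: queue=[A,F,C,D,G,E,H] q_used=1 → run A
t=16: queue=[F,C,D,G,E,H,A] q_used=0 → run F
t=17: queue=[F,C,D,G,E,H,A] q_used=1 → run F
t=18: queue=[C,D,G,E,H,A,F] q_used=0 → run C
t=19: queue=[C,D,G,E,H,A,F] q_used=1 → run C
t=20: queue=[D,G,E,H,A,F,C] q_used=0 → run D
t=21: queue=[D,G,E,H,A,F,C] q_used=1 → run D
t=22: queue=[G,E,H,A,F,C,D] q_used=0 → run G
t=23: queue=[G,E,H,A,F,C,D] q_used=1 → run G
t=24: queue=[E,H,A,F,C,D,G] q_used=0 → run E
t=25: queue=[E,H,A,F,C,D,G] q_used=1 → run E
t=26: queue=[H,A,F,C,D,G,E] q_used=0 → run H
t=27: queue=[A,F,C,D,G,E] q_used=0 → run A
t=28: queue=[A,F,C,D,G,E] q_used=1 → run A
t=29: queue=[F,C,D,G,E] q_used=0 → run F
t=30: queue=[F,C,D,G,E] q_used=1 → run F
t=31: queue=[C,D,G,E,F] q_used=0 → run C
t=32: queue=[C,D,G,E,F] q_used=1 → run C
t=33: queue=[D,G,E,F] q_used=0 → run D
t=34: queue=[D,G,E,F] q_used=1 → run D
t=35: queue=[G,E,F,D] q_used=0 → run G
t=36: queue=[G,E,F,D] q_used=1 → run G
t=37: queue=[E,F,D] q_used=0 → run E
t=38: queue=[E,F,D] q_used=1 → run E
t=39: queue=[F,D] q_used=0 → run F
t=40: queue=[F,D] q_used=1 → run F
t=41: queue=[D] q_used=0 → run D
t=42: (idle)
t=43: (idle)
t=44: (idle)
t=45: (idle)

context switches = 21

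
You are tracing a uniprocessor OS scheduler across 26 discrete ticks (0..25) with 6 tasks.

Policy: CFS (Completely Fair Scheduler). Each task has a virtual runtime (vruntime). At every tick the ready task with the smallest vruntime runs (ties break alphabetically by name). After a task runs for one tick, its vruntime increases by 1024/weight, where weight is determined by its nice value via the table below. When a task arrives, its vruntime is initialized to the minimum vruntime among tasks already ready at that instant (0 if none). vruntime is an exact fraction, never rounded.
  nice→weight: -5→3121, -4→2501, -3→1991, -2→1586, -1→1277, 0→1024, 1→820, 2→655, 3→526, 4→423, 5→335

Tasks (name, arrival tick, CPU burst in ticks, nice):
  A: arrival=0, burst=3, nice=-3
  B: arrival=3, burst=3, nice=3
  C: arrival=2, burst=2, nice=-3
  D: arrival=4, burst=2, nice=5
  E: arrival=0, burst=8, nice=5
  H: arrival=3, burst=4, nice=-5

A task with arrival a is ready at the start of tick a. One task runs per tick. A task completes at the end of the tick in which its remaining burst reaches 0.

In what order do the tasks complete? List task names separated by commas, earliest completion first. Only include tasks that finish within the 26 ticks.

completion order = A, C, H, D, B, E

t=0: vr[A=0 E=0] → run A
t=1: vr[A=1024/1991 E=0] → run E
t=2: vr[A=1024/1991 C=1024/1991 E=1024/335] → run A
t=3: vr[A=2048/1991 B=1024/1991 C=1024/1991 E=1024/335 H=1024/1991] → run B
t=4: vr[A=2048/1991 B=1288704/523633 C=1024/1991 D=1024/1991 E=1024/335 H=1024/1991] → run C
t=5: vr[A=2048/1991 B=1288704/523633 C=2048/1991 D=1024/1991 E=1024/335 H=1024/1991] → run D
t=6: vr[A=2048/1991 B=1288704/523633 C=2048/1991 D=2381824/666985 E=1024/335 H=1024/1991] → run H
t=7: vr[A=2048/1991 B=1288704/523633 C=2048/1991 D=2381824/666985 E=1024/335 H=5234688/6213911] → run H
t=8: vr[A=2048/1991 B=1288704/523633 C=2048/1991 D=2381824/666985 E=1024/335 H=7273472/6213911] → run A
t=9: vr[B=1288704/523633 C=2048/1991 D=2381824/666985 E=1024/335 H=7273472/6213911] → run C
t=10: vr[B=1288704/523633 D=2381824/666985 E=1024/335 H=7273472/6213911] → run H
t=11: vr[B=1288704/523633 D=2381824/666985 E=1024/335 H=9312256/6213911] → run H
t=12: vr[B=1288704/523633 D=2381824/666985 E=1024/335] → run B
t=13: vr[B=2308096/523633 D=2381824/666985 E=1024/335] → run E
t=14: vr[B=2308096/523633 D=2381824/666985 E=2048/335] → run D
t=15: vr[B=2308096/523633 E=2048/335] → run B
t=16: vr[E=2048/335] → run E
t=17: vr[E=3072/335] → run E
t=18: vr[E=4096/335] → run E
t=19: vr[E=1024/67] → run E
t=20: vr[E=6144/335] → run E
t=21: vr[E=7168/335] → run E
t=22: (idle)
t=23: (idle)
t=24: (idle)
t=25: (idle)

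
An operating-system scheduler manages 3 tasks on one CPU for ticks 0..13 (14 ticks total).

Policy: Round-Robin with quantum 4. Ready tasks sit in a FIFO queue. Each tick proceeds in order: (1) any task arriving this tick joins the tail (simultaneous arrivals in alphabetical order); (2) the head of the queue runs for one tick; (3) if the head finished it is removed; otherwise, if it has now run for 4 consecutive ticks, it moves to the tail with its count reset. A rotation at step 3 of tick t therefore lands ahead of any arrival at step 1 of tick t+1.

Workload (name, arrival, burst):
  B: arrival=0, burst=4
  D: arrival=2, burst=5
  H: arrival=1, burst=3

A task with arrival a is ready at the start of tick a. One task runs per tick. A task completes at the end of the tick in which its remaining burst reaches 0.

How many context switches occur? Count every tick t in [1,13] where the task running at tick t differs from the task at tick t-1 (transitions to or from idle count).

t=0: queue=[B] q_used=0 → run B
t=1: queue=[B,H] q_used=1 → run B
t=2: queue=[B,H,D] q_used=2 → run B
t=3: queue=[B,H,D] q_used=3 → run B
t=4: queue=[H,D] q_used=0 → run H
t=5: queue=[H,D] q_used=1 → run H
t=6: queue=[H,D] q_used=2 → run H
t=7: queue=[D] q_used=0 → run D
t=8: queue=[D] q_used=1 → run D
t=9: queue=[D] q_used=2 → run D
t=10: queue=[D] q_used=3 → run D
t=11: queue=[D] q_used=0 → run D
t=12: (idle)
t=13: (idle)

context switches = 3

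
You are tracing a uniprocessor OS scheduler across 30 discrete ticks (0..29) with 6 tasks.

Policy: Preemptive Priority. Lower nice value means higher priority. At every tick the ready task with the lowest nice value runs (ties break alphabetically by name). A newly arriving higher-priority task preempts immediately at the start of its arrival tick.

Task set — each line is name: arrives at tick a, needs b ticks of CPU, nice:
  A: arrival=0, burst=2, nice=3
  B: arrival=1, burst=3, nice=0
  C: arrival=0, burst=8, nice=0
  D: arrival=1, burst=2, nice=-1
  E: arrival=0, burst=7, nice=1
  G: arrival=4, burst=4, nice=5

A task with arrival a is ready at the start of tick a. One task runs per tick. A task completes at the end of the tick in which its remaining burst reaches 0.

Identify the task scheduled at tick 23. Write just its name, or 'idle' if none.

t=0: ready={A,C,E} → run C
t=1: ready={A,B,C,D,E} → run D
t=2: ready={A,B,C,D,E} → run D
t=3: ready={A,B,C,E} → run B
t=4: ready={A,B,C,E,G} → run B
t=5: ready={A,B,C,E,G} → run B
t=6: ready={A,C,E,G} → run C
t=7: ready={A,C,E,G} → run C
t=8: ready={A,C,E,G} → run C
t=9: ready={A,C,E,G} → run C
t=10: ready={A,C,E,G} → run C
t=11: ready={A,C,E,G} → run C
t=12: ready={A,C,E,G} → run C
t=13: ready={A,E,G} → run E
t=14: ready={A,E,G} → run E
t=15: ready={A,E,G} → run E
t=16: ready={A,E,G} → run E
t=17: ready={A,E,G} → run E
t=18: ready={A,E,G} → run E
t=19: ready={A,E,G} → run E
t=20: ready={A,G} → run A
t=21: ready={A,G} → run A
t=22: ready={G} → run G
t=23: ready={G} → run G
t=24: ready={G} → run G
t=25: ready={G} → run G
t=26: (idle)
t=27: (idle)
t=28: (idle)
t=29: (idle)

running at tick 23 = G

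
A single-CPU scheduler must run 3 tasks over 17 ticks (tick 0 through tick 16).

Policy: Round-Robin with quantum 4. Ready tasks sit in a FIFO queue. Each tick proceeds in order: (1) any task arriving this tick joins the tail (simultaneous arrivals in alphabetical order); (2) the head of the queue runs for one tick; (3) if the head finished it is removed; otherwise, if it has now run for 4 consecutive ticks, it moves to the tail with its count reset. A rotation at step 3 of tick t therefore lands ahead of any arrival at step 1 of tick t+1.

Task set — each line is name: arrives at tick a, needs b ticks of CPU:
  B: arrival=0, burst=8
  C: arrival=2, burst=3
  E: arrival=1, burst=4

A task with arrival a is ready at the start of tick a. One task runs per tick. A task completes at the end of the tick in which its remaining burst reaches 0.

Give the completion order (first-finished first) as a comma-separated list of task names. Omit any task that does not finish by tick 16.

completion order = E, C, B

t=0: queue=[B] q_used=0 → run B
t=1: queue=[B,E] q_used=1 → run B
t=2: queue=[B,E,C] q_used=2 → run B
t=3: queue=[B,E,C] q_used=3 → run B
t=4: queue=[E,C,B] q_used=0 → run E
t=5: queue=[E,C,B] q_used=1 → run E
t=6: queue=[E,C,B] q_used=2 → run E
t=7: queue=[E,C,B] q_used=3 → run E
t=8: queue=[C,B] q_used=0 → run C
t=9: queue=[C,B] q_used=1 → run C
t=10: queue=[C,B] q_used=2 → run C
t=11: queue=[B] q_used=0 → run B
t=12: queue=[B] q_used=1 → run B
t=13: queue=[B] q_used=2 → run B
t=14: queue=[B] q_used=3 → run B
t=15: (idle)
t=16: (idle)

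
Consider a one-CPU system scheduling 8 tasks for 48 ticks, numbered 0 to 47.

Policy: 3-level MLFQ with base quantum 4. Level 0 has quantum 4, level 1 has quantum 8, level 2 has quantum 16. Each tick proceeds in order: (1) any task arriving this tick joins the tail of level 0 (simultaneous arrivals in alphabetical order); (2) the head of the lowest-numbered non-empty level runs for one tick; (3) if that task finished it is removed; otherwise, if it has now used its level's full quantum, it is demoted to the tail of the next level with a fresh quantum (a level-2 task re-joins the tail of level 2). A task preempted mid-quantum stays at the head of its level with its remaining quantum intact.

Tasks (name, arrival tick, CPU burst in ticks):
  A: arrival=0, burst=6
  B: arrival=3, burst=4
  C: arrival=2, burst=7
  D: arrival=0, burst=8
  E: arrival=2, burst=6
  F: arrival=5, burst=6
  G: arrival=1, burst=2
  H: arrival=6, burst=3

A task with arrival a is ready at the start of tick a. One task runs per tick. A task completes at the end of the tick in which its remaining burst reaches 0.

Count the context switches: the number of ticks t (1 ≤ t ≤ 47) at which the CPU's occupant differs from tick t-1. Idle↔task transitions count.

context switches = 13

t=0: L0/L1/L2 = AD/-/- → run A
t=1: L0/L1/L2 = ADG/-/- → run A
t=2: L0/L1/L2 = ADGCE/-/- → run A
t=3: L0/L1/L2 = ADGCEB/-/- → run A
t=4: L0/L1/L2 = DGCEB/A/- → run D
t=5: L0/L1/L2 = DGCEBF/A/- → run D
t=6: L0/L1/L2 = DGCEBFH/A/- → run D
t=7: L0/L1/L2 = DGCEBFH/A/- → run D
t=8: L0/L1/L2 = GCEBFH/AD/- → run G
t=9: L0/L1/L2 = GCEBFH/AD/- → run G
t=10: L0/L1/L2 = CEBFH/AD/- → run C
t=11: L0/L1/L2 = CEBFH/AD/- → run C
t=12: L0/L1/L2 = CEBFH/AD/- → run C
t=13: L0/L1/L2 = CEBFH/AD/- → run C
t=14: L0/L1/L2 = EBFH/ADC/- → run E
t=15: L0/L1/L2 = EBFH/ADC/- → run E
t=16: L0/L1/L2 = EBFH/ADC/- → run E
t=17: L0/L1/L2 = EBFH/ADC/- → run E
t=18: L0/L1/L2 = BFH/ADCE/- → run B
t=19: L0/L1/L2 = BFH/ADCE/- → run B
t=20: L0/L1/L2 = BFH/ADCE/- → run B
t=21: L0/L1/L2 = BFH/ADCE/- → run B
t=22: L0/L1/L2 = FH/ADCE/- → run F
t=23: L0/L1/L2 = FH/ADCE/- → run F
t=24: L0/L1/L2 = FH/ADCE/- → run F
t=25: L0/L1/L2 = FH/ADCE/- → run F
t=26: L0/L1/L2 = H/ADCEF/- → run H
t=27: L0/L1/L2 = H/ADCEF/- → run H
t=28: L0/L1/L2 = H/ADCEF/- → run H
t=29: L0/L1/L2 = -/ADCEF/- → run A
t=30: L0/L1/L2 = -/ADCEF/- → run A
t=31: L0/L1/L2 = -/DCEF/- → run D
t=32: L0/L1/L2 = -/DCEF/- → run D
t=33: L0/L1/L2 = -/DCEF/- → run D
t=34: L0/L1/L2 = -/DCEF/- → run D
t=35: L0/L1/L2 = -/CEF/- → run C
t=36: L0/L1/L2 = -/CEF/- → run C
t=37: L0/L1/L2 = -/CEF/- → run C
t=38: L0/L1/L2 = -/EF/- → run E
t=39: L0/L1/L2 = -/EF/- → run E
t=40: L0/L1/L2 = -/F/- → run F
t=41: L0/L1/L2 = -/F/- → run F
t=42: (idle)
t=43: (idle)
t=44: (idle)
t=45: (idle)
t=46: (idle)
t=47: (idle)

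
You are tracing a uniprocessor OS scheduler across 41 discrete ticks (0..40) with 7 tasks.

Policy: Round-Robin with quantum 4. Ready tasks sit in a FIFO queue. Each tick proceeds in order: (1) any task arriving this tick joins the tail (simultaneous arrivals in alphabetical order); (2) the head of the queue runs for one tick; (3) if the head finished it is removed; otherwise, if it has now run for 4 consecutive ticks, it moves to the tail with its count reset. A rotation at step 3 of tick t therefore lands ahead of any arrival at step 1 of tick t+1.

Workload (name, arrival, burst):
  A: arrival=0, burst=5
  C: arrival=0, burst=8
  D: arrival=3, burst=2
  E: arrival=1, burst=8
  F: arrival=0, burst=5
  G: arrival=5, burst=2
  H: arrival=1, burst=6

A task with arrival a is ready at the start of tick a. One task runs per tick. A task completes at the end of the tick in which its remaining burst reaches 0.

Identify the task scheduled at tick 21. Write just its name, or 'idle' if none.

t=0: queue=[A,C,F] q_used=0 → run A
t=1: queue=[A,C,F,E,H] q_used=1 → run A
t=2: queue=[A,C,F,E,H] q_used=2 → run A
t=3: queue=[A,C,F,E,H,D] q_used=3 → run A
t=4: queue=[C,F,E,H,D,A] q_used=0 → run C
t=5: queue=[C,F,E,H,D,A,G] q_used=1 → run C
t=6: queue=[C,F,E,H,D,A,G] q_used=2 → run C
t=7: queue=[C,F,E,H,D,A,G] q_used=3 → run C
t=8: queue=[F,E,H,D,A,G,C] q_used=0 → run F
t=9: queue=[F,E,H,D,A,G,C] q_used=1 → run F
t=10: queue=[F,E,H,D,A,G,C] q_used=2 → run F
t=11: queue=[F,E,H,D,A,G,C] q_used=3 → run F
t=12: queue=[E,H,D,A,G,C,F] q_used=0 → run E
t=13: queue=[E,H,D,A,G,C,F] q_used=1 → run E
t=14: queue=[E,H,D,A,G,C,F] q_used=2 → run E
t=15: queue=[E,H,D,A,G,C,F] q_used=3 → run E
t=16: queue=[H,D,A,G,C,F,E] q_used=0 → run H
t=17: queue=[H,D,A,G,C,F,E] q_used=1 → run H
t=18: queue=[H,D,A,G,C,F,E] q_used=2 → run H
t=19: queue=[H,D,A,G,C,F,E] q_used=3 → run H
t=20: queue=[D,A,G,C,F,E,H] q_used=0 → run D
t=21: queue=[D,A,G,C,F,E,H] q_used=1 → run D
t=22: queue=[A,G,C,F,E,H] q_used=0 → run A
t=23: queue=[G,C,F,E,H] q_used=0 → run G
t=24: queue=[G,C,F,E,H] q_used=1 → run G
t=25: queue=[C,F,E,H] q_used=0 → run C
t=26: queue=[C,F,E,H] q_used=1 → run C
t=27: queue=[C,F,E,H] q_used=2 → run C
t=28: queue=[C,F,E,H] q_used=3 → run C
t=29: queue=[F,E,H] q_used=0 → run F
t=30: queue=[E,H] q_used=0 → run E
t=31: queue=[E,H] q_used=1 → run E
t=32: queue=[E,H] q_used=2 → run E
t=33: queue=[E,H] q_used=3 → run E
t=34: queue=[H] q_used=0 → run H
t=35: queue=[H] q_used=1 → run H
t=36: (idle)
t=37: (idle)
t=38: (idle)
t=39: (idle)
t=40: (idle)

running at tick 21 = D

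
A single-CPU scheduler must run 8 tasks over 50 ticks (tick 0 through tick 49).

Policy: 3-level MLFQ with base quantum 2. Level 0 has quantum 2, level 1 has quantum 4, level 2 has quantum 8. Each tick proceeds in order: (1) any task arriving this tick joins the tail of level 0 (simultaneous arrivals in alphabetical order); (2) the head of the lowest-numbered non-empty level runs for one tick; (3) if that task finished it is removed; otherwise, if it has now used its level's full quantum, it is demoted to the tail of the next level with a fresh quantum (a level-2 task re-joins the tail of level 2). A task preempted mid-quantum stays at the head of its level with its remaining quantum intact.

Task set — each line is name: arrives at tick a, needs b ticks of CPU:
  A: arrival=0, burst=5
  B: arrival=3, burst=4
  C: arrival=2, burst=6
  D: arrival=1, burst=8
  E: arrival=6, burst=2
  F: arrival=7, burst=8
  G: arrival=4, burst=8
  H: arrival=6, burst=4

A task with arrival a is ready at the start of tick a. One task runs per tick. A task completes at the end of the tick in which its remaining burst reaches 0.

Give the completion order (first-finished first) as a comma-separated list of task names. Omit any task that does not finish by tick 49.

t=0: L0/L1/L2 = A/-/- → run A
t=1: L0/L1/L2 = AD/-/- → run A
t=2: L0/L1/L2 = DC/A/- → run D
t=3: L0/L1/L2 = DCB/A/- → run D
t=4: L0/L1/L2 = CBG/AD/- → run C
t=5: L0/L1/L2 = CBG/AD/- → run C
t=6: L0/L1/L2 = BGEH/ADC/- → run B
t=7: L0/L1/L2 = BGEHF/ADC/- → run B
t=8: L0/L1/L2 = GEHF/ADCB/- → run G
t=9: L0/L1/L2 = GEHF/ADCB/- → run G
t=10: L0/L1/L2 = EHF/ADCBG/- → run E
t=11: L0/L1/L2 = EHF/ADCBG/- → run E
t=12: L0/L1/L2 = HF/ADCBG/- → run H
t=13: L0/L1/L2 = HF/ADCBG/- → run H
t=14: L0/L1/L2 = F/ADCBGH/- → run F
t=15: L0/L1/L2 = F/ADCBGH/- → run F
t=16: L0/L1/L2 = -/ADCBGHF/- → run A
t=17: L0/L1/L2 = -/ADCBGHF/- → run A
t=18: L0/L1/L2 = -/ADCBGHF/- → run A
t=19: L0/L1/L2 = -/DCBGHF/- → run D
t=20: L0/L1/L2 = -/DCBGHF/- → run D
t=21: L0/L1/L2 = -/DCBGHF/- → run D
t=22: L0/L1/L2 = -/DCBGHF/- → run D
t=23: L0/L1/L2 = -/CBGHF/D → run C
t=24: L0/L1/L2 = -/CBGHF/D → run C
t=25: L0/L1/L2 = -/CBGHF/D → run C
t=26: L0/L1/L2 = -/CBGHF/D → run C
t=27: L0/L1/L2 = -/BGHF/D → run B
t=28: L0/L1/L2 = -/BGHF/D → run B
t=29: L0/L1/L2 = -/GHF/D → run G
t=30: L0/L1/L2 = -/GHF/D → run G
t=31: L0/L1/L2 = -/GHF/D → run G
t=32: L0/L1/L2 = -/GHF/D → run G
t=33: L0/L1/L2 = -/HF/DG → run H
t=34: L0/L1/L2 = -/HF/DG → run H
t=35: L0/L1/L2 = -/F/DG → run F
t=36: L0/L1/L2 = -/F/DG → run F
t=37: L0/L1/L2 = -/F/DG → run F
t=38: L0/L1/L2 = -/F/DG → run F
t=39: L0/L1/L2 = -/-/DGF → run D
t=40: L0/L1/L2 = -/-/DGF → run D
t=41: L0/L1/L2 = -/-/GF → run G
t=42: L0/L1/L2 = -/-/GF → run G
t=43: L0/L1/L2 = -/-/F → run F
t=44: L0/L1/L2 = -/-/F → run F
t=45: (idle)
t=46: (idle)
t=47: (idle)
t=48: (idle)
t=49: (idle)

completion order = E, A, C, B, H, D, G, F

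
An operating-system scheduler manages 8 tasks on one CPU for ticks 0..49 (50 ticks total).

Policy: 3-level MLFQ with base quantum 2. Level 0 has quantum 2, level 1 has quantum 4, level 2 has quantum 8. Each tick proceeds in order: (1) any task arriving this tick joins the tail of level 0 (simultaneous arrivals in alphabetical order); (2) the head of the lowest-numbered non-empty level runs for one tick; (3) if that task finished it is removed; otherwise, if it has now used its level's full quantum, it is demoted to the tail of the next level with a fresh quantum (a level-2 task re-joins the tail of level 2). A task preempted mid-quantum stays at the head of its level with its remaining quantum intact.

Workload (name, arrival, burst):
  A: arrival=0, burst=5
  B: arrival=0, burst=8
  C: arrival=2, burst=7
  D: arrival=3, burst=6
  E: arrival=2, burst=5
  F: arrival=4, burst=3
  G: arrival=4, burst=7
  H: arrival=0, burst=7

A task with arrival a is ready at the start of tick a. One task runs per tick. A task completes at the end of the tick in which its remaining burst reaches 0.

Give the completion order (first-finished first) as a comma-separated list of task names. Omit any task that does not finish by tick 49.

completion order = A, E, D, F, B, H, C, G

t=0: L0/L1/L2 = ABH/-/- → run A
t=1: L0/L1/L2 = ABH/-/- → run A
t=2: L0/L1/L2 = BHCE/A/- → run B
t=3: L0/L1/L2 = BHCED/A/- → run B
t=4: L0/L1/L2 = HCEDFG/AB/- → run H
t=5: L0/L1/L2 = HCEDFG/AB/- → run H
t=6: L0/L1/L2 = CEDFG/ABH/- → run C
t=7: L0/L1/L2 = CEDFG/ABH/- → run C
t=8: L0/L1/L2 = EDFG/ABHC/- → run E
t=9: L0/L1/L2 = EDFG/ABHC/- → run E
t=10: L0/L1/L2 = DFG/ABHCE/- → run D
t=11: L0/L1/L2 = DFG/ABHCE/- → run D
t=12: L0/L1/L2 = FG/ABHCED/- → run F
t=13: L0/L1/L2 = FG/ABHCED/- → run F
t=14: L0/L1/L2 = G/ABHCEDF/- → run G
t=15: L0/L1/L2 = G/ABHCEDF/- → run G
t=16: L0/L1/L2 = -/ABHCEDFG/- → run A
t=17: L0/L1/L2 = -/ABHCEDFG/- → run A
t=18: L0/L1/L2 = -/ABHCEDFG/- → run A
t=19: L0/L1/L2 = -/BHCEDFG/- → run B
t=20: L0/L1/L2 = -/BHCEDFG/- → run B
t=21: L0/L1/L2 = -/BHCEDFG/- → run B
t=22: L0/L1/L2 = -/BHCEDFG/- → run B
t=23: L0/L1/L2 = -/HCEDFG/B → run H
t=24: L0/L1/L2 = -/HCEDFG/B → run H
t=25: L0/L1/L2 = -/HCEDFG/B → run H
t=26: L0/L1/L2 = -/HCEDFG/B → run H
t=27: L0/L1/L2 = -/CEDFG/BH → run C
t=28: L0/L1/L2 = -/CEDFG/BH → run C
t=29: L0/L1/L2 = -/CEDFG/BH → run C
t=30: L0/L1/L2 = -/CEDFG/BH → run C
t=31: L0/L1/L2 = -/EDFG/BHC → run E
t=32: L0/L1/L2 = -/EDFG/BHC → run E
t=33: L0/L1/L2 = -/EDFG/BHC → run E
t=34: L0/L1/L2 = -/DFG/BHC → run D
t=35: L0/L1/L2 = -/DFG/BHC → run D
t=36: L0/L1/L2 = -/DFG/BHC → run D
t=37: L0/L1/L2 = -/DFG/BHC → run D
t=38: L0/L1/L2 = -/FG/BHC → run F
t=39: L0/L1/L2 = -/G/BHC → run G
t=40: L0/L1/L2 = -/G/BHC → run G
t=41: L0/L1/L2 = -/G/BHC → run G
t=42: L0/L1/L2 = -/G/BHC → run G
t=43: L0/L1/L2 = -/-/BHCG → run B
t=44: L0/L1/L2 = -/-/BHCG → run B
t=45: L0/L1/L2 = -/-/HCG → run H
t=46: L0/L1/L2 = -/-/CG → run C
t=47: L0/L1/L2 = -/-/G → run G
t=48: (idle)
t=49: (idle)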